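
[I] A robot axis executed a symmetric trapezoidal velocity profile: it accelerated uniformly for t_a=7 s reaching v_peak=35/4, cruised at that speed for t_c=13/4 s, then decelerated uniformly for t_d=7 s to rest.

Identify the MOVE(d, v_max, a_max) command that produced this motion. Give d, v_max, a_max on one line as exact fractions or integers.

a_max = (35/4)/7 = 5/4
d_a = ½·35/4·7 = 245/8; d_c = 35/4·13/4 = 455/16
d = 2·245/8 + 455/16 = 1435/16
t_c = 13/4 > 0 → v_max = v_peak = 35/4

d=1435/16 v_max=35/4 a_max=5/4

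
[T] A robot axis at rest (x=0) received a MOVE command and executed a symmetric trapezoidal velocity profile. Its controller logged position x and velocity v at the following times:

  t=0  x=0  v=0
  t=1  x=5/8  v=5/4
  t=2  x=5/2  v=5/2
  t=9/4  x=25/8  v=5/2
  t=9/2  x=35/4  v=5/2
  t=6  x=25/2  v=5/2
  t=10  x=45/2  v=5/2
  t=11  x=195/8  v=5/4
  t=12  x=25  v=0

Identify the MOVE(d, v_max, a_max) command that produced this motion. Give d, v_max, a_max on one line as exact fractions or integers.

final state: t=12, x=25, v=0 → d = 25
a_max = (5/4−0)/(1−0) = 5/4
max v = 5/2 over t∈[2,10] → v_max = 5/2
check: 5/2·(2+8) = 25 ✓

d=25 v_max=5/2 a_max=5/4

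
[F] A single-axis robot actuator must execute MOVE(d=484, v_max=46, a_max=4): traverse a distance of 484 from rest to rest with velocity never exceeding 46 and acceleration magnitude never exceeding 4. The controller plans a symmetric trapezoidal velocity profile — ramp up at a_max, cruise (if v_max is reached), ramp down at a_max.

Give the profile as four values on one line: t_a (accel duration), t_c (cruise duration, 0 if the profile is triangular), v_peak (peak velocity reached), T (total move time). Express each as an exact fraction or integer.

t_a=11 t_c=0 v_peak=44 T=22

vₘ²/aₘ = 46²/4 = 529
484 < 529 → triangular
v_peak = √(484·4) = √1936 = 44
t_a = 44/4 = 11; t_c = 0
T = 2·11 = 22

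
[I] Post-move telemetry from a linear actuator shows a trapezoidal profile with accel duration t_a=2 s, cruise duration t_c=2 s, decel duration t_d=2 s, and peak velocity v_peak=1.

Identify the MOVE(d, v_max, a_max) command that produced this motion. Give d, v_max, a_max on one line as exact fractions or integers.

a_max = 1/2
d_a = ½·1·2 = 1; d_c = 1·2 = 2
d = 2·1 + 2 = 4
t_c = 2 > 0 so v_max = 1

d=4 v_max=1 a_max=1/2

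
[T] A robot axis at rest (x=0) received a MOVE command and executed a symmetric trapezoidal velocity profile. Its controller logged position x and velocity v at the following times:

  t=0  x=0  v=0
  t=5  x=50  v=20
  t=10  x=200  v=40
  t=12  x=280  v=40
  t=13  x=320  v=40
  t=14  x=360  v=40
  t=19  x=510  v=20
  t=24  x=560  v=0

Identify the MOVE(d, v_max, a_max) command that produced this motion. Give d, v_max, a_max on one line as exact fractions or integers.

d=560 v_max=40 a_max=4

final state: t=24, x=560, v=0 → d = 560
a_max = (20−0)/(5−0) = 4
max v = 40 over t∈[10,14] → v_max = 40
check: 40·(10+4) = 560 ✓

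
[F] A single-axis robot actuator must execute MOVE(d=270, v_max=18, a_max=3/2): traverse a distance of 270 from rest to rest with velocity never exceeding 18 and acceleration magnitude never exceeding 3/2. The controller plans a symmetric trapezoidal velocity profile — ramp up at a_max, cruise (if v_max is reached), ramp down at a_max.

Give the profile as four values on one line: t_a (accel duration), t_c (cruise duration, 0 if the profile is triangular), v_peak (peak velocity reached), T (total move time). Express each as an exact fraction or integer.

(v_max)²/a_max = 18²/(3/2) = 216
270 ≥ 216 ⇒ cruise phase
t_a = 18/(3/2) = 12; v_peak = 18
d_cruise = 270 − 216 = 54; t_c = 54/18 = 3
T = 2·12 + 3 = 27

t_a=12 t_c=3 v_peak=18 T=27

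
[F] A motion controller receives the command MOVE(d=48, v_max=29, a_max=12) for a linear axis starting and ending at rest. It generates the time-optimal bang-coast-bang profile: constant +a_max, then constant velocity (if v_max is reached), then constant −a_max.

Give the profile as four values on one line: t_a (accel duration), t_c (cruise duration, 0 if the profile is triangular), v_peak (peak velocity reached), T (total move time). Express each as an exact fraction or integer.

vₘ²/aₘ = 29²/12 = 841/12
48 < 841/12 → triangular
v_peak = √(48·12) = √576 = 24
t_a = 24/12 = 2; t_c = 0
T = 2·2 = 4

t_a=2 t_c=0 v_peak=24 T=4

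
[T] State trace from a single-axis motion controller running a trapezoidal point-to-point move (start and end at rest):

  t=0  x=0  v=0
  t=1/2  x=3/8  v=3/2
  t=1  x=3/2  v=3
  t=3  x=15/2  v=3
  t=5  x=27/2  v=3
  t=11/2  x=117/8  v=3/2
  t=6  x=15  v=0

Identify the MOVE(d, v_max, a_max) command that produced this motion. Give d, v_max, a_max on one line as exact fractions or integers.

final state: t=6, x=15, v=0 → d = 15
a_max = (3/2−0)/(1/2−0) = 3
max v = 3 over t∈[1,5] → v_max = 3
check: 3·(1+4) = 15 ✓

d=15 v_max=3 a_max=3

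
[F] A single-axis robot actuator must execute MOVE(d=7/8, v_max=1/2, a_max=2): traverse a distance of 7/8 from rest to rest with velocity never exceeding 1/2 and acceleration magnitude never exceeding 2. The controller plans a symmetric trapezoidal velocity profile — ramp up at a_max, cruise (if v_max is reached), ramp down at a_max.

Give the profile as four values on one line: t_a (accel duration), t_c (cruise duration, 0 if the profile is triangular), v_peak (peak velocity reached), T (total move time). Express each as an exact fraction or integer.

v_max²/a_max = (1/2)²/2 = 1/8
7/8 ≥ 1/8 so v_max reached
t_a = (1/2)/2 = 1/4; v_peak = 1/2
d_cruise = 7/8 − 1/8 = 3/4; t_c = (3/4)/(1/2) = 3/2
T = 2·1/4 + 3/2 = 2

t_a=1/4 t_c=3/2 v_peak=1/2 T=2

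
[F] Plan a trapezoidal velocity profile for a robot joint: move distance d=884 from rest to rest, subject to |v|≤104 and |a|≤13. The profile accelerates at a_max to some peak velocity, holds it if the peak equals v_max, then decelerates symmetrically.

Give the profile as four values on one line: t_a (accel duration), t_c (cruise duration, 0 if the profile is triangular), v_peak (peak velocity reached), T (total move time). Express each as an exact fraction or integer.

t_a=8 t_c=1/2 v_peak=104 T=33/2

v_max²/a_max = 104²/13 = 832
884 ≥ 832 ⇒ cruise phase
t_a = 104/13 = 8; v_peak = 104
d_cruise = 884 − 832 = 52; t_c = 52/104 = 1/2
T = 2·8 + 1/2 = 33/2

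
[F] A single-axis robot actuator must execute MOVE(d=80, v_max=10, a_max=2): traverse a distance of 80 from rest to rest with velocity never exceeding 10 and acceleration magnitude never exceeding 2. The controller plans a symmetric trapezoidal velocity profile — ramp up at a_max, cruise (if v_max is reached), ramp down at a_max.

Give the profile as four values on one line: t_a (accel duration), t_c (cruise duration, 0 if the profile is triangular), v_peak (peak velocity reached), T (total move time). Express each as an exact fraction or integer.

t_a=5 t_c=3 v_peak=10 T=13

(v_max)²/a_max = 10²/2 = 50
80 ≥ 50 → trapezoidal
t_a = 10/2 = 5; v_peak = 10
d_cruise = 80 − 50 = 30; t_c = 30/10 = 3
T = 2·5 + 3 = 13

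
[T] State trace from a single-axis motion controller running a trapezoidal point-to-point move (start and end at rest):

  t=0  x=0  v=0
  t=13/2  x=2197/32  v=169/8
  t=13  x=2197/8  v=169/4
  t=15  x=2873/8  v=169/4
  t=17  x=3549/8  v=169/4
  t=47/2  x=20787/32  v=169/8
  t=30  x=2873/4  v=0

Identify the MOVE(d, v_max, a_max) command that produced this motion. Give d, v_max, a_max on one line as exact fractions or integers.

d=2873/4 v_max=169/4 a_max=13/4

final state: t=30, x=2873/4, v=0 → d = 2873/4
a_max = (169/8−0)/(13/2−0) = 13/4
max v = 169/4 over t∈[13,17] → v_max = 169/4
check: 169/4·(13+4) = 2873/4 ✓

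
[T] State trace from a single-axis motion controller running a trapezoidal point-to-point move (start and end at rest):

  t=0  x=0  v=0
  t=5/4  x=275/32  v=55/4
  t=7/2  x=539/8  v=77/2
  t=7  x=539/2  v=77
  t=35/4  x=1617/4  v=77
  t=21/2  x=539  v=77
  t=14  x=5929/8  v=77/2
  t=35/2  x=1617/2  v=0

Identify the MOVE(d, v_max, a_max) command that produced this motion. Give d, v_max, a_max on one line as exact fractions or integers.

final state: t=35/2, x=1617/2, v=0 → d = 1617/2
a_max = (55/4−0)/(5/4−0) = 11
max v = 77 over t∈[7,21/2] → v_max = 77
check: 77·(7+7/2) = 1617/2 ✓

d=1617/2 v_max=77 a_max=11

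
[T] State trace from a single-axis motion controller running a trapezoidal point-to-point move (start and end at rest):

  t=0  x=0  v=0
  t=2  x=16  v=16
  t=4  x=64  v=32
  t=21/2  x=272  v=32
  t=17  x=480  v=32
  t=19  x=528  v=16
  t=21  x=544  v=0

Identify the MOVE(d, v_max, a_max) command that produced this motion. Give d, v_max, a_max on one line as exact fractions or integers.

d=544 v_max=32 a_max=8

final state: t=21, x=544, v=0 → d = 544
a_max = (16−0)/(2−0) = 8
max v = 32 over t∈[4,17] → v_max = 32
check: 32·(4+13) = 544 ✓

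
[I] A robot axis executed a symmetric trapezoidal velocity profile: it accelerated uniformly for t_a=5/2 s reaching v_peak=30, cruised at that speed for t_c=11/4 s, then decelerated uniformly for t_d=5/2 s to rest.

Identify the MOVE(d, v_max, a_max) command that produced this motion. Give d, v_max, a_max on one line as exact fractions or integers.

a_max = 30/(5/2) = 12
d_a = ½·30·5/2 = 75/2; d_c = 30·11/4 = 165/2
d = 2·75/2 + 165/2 = 315/2
t_c = 11/4 > 0 so v_max = 30

d=315/2 v_max=30 a_max=12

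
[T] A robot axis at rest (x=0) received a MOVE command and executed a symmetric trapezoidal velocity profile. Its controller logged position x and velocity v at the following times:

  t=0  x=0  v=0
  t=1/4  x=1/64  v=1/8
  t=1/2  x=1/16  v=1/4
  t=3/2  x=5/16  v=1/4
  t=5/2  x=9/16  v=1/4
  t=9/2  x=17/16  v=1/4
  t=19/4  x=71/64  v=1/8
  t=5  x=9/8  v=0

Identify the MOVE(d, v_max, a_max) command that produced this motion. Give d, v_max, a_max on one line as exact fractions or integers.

final state: t=5, x=9/8, v=0 → d = 9/8
a_max = (1/8−0)/(1/4−0) = 1/2
max v = 1/4 over t∈[1/2,9/2] → v_max = 1/4
check: 1/4·(1/2+4) = 9/8 ✓

d=9/8 v_max=1/4 a_max=1/2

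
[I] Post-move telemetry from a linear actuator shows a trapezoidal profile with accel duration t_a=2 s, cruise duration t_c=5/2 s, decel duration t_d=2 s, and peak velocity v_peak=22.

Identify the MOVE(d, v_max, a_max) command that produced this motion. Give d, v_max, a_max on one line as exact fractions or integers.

d=99 v_max=22 a_max=11

a_max = 22/2 = 11
d_a = ½·22·2 = 22; d_c = 22·5/2 = 55
d = 2·22 + 55 = 99
t_c = 5/2 > 0 ⇒ limit active, v_max = 22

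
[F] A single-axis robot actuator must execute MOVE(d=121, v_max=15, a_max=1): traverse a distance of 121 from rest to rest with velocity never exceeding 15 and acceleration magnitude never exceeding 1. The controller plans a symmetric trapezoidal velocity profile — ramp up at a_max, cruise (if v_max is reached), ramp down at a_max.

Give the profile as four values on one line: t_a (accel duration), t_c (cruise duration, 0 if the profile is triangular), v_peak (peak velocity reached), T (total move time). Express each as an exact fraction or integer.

t_a=11 t_c=0 v_peak=11 T=22

v_max²/a_max = 15²/1 = 225
121 < 225 → triangular
v_peak = √(121·1) = √121 = 11
t_a = 11/1 = 11; t_c = 0
T = 2·11 = 22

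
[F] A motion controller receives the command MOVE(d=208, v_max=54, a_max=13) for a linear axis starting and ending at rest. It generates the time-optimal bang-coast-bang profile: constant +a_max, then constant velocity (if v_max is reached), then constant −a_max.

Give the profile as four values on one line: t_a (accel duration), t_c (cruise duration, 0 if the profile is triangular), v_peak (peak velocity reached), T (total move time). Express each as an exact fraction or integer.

vₘ²/aₘ = 54²/13 = 2916/13
208 < 2916/13 → triangular
v_peak = √(208·13) = √2704 = 52
t_a = 52/13 = 4; t_c = 0
T = 2·4 = 8

t_a=4 t_c=0 v_peak=52 T=8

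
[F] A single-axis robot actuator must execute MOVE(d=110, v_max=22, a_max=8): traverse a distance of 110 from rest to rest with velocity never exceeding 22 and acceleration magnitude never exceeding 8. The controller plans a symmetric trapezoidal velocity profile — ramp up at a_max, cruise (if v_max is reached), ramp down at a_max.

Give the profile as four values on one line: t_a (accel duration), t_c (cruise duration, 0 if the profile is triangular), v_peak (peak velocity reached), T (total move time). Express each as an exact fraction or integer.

t_a=11/4 t_c=9/4 v_peak=22 T=31/4

(v_max)²/a_max = 22²/8 = 121/2
110 ≥ 121/2 ⇒ cruise phase
t_a = 22/8 = 11/4; v_peak = 22
d_cruise = 110 − 121/2 = 99/2; t_c = (99/2)/22 = 9/4
T = 2·11/4 + 9/4 = 31/4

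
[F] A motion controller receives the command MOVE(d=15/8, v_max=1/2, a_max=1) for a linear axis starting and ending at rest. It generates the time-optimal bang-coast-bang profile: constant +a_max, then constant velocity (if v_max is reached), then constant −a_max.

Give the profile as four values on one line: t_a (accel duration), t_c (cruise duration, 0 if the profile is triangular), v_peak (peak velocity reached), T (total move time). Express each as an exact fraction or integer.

(v_max)²/a_max = (1/2)²/1 = 1/4
15/8 ≥ 1/4 so v_max reached
t_a = (1/2)/1 = 1/2; v_peak = 1/2
d_cruise = 15/8 − 1/4 = 13/8; t_c = (13/8)/(1/2) = 13/4
T = 2·1/2 + 13/4 = 17/4

t_a=1/2 t_c=13/4 v_peak=1/2 T=17/4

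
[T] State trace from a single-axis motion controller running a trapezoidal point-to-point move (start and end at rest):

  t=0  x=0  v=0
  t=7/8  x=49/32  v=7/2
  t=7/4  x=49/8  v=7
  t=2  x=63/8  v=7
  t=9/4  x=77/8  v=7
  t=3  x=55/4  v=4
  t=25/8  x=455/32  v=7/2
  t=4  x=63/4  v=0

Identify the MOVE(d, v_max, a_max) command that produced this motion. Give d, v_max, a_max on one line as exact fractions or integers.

final state: t=4, x=63/4, v=0 → d = 63/4
a_max = (7/2−0)/(7/8−0) = 4
max v = 7 over t∈[7/4,9/4] → v_max = 7
check: 7·(7/4+1/2) = 63/4 ✓

d=63/4 v_max=7 a_max=4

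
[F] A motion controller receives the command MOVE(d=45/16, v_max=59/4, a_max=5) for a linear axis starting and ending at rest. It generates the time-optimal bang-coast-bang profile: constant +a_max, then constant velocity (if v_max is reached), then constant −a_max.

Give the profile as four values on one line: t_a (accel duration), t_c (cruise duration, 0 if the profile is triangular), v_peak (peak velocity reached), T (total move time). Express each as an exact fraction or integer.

t_a=3/4 t_c=0 v_peak=15/4 T=3/2

(v_max)²/a_max = (59/4)²/5 = 3481/80
45/16 < 3481/80 ⇒ no cruise
v_peak = √(45/16·5) = √(225/16) = 15/4
t_a = (15/4)/5 = 3/4; t_c = 0
T = 2·3/4 = 3/2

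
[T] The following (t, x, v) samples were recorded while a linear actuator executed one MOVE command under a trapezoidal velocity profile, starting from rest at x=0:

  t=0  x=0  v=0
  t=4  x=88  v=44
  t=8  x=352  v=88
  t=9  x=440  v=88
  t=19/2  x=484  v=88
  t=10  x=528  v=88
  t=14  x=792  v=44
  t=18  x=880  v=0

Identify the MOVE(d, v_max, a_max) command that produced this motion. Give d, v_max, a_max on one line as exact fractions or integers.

final state: t=18, x=880, v=0 → d = 880
a_max = (44−0)/(4−0) = 11
max v = 88 over t∈[8,10] → v_max = 88
check: 88·(8+2) = 880 ✓

d=880 v_max=88 a_max=11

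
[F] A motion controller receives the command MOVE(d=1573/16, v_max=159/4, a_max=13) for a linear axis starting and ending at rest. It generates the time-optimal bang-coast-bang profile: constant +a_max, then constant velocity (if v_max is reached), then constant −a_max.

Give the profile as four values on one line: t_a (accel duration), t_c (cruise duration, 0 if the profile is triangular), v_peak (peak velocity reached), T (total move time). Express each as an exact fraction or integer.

t_a=11/4 t_c=0 v_peak=143/4 T=11/2

v_max²/a_max = (159/4)²/13 = 25281/208
1573/16 < 25281/208 so t_c = 0
v_peak = √(1573/16·13) = √(20449/16) = 143/4
t_a = (143/4)/13 = 11/4; t_c = 0
T = 2·11/4 = 11/2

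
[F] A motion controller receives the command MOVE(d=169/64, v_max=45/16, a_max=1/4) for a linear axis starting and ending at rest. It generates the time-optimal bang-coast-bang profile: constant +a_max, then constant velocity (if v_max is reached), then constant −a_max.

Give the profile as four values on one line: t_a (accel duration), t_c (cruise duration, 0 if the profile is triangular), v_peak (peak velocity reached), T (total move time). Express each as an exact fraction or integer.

vₘ²/aₘ = (45/16)²/(1/4) = 2025/64
169/64 < 2025/64 so t_c = 0
v_peak = √(169/64·1/4) = √(169/256) = 13/16
t_a = (13/16)/(1/4) = 13/4; t_c = 0
T = 2·13/4 = 13/2

t_a=13/4 t_c=0 v_peak=13/16 T=13/2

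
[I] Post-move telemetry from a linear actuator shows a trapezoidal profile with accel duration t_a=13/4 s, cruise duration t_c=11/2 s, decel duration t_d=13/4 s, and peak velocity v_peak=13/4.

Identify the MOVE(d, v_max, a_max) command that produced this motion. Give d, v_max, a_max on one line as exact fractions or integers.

a_max = (13/4)/(13/4) = 1
d_a = ½·13/4·13/4 = 169/32; d_c = 13/4·11/2 = 143/8
d = 2·169/32 + 143/8 = 455/16
t_c = 11/2 > 0 → v_max = v_peak = 13/4

d=455/16 v_max=13/4 a_max=1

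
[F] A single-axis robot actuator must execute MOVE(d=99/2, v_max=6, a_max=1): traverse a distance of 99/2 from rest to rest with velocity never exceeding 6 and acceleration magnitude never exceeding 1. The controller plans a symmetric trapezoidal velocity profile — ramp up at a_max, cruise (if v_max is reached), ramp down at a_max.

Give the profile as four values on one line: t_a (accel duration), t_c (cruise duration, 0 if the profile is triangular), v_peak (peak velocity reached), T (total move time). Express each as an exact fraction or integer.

(v_max)²/a_max = 6²/1 = 36
99/2 ≥ 36 so v_max reached
t_a = 6/1 = 6; v_peak = 6
d_cruise = 99/2 − 36 = 27/2; t_c = (27/2)/6 = 9/4
T = 2·6 + 9/4 = 57/4

t_a=6 t_c=9/4 v_peak=6 T=57/4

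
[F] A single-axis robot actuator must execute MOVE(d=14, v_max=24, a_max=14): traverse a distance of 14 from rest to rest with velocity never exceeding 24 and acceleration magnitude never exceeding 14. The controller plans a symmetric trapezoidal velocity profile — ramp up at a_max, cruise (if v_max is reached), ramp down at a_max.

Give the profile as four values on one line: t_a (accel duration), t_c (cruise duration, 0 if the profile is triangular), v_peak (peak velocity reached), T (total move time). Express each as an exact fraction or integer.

t_a=1 t_c=0 v_peak=14 T=2

v_max²/a_max = 24²/14 = 288/7
14 < 288/7 so t_c = 0
v_peak = √(14·14) = √196 = 14
t_a = 14/14 = 1; t_c = 0
T = 2·1 = 2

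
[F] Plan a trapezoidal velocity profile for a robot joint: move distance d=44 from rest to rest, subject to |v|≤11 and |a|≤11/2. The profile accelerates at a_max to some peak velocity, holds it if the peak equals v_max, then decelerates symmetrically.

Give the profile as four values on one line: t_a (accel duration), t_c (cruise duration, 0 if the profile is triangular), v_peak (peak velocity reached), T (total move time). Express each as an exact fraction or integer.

t_a=2 t_c=2 v_peak=11 T=6

v_max²/a_max = 11²/(11/2) = 22
44 ≥ 22 ⇒ cruise phase
t_a = 11/(11/2) = 2; v_peak = 11
d_cruise = 44 − 22 = 22; t_c = 22/11 = 2
T = 2·2 + 2 = 6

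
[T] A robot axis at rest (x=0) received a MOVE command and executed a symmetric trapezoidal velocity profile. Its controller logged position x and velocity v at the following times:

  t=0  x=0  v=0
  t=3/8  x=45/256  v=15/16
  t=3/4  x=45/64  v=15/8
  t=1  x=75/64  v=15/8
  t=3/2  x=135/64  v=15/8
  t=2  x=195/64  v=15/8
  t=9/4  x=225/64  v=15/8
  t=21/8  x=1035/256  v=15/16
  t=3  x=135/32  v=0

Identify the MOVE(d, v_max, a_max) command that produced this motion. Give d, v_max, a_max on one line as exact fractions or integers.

final state: t=3, x=135/32, v=0 → d = 135/32
a_max = (15/16−0)/(3/8−0) = 5/2
max v = 15/8 over t∈[3/4,9/4] → v_max = 15/8
check: 15/8·(3/4+3/2) = 135/32 ✓

d=135/32 v_max=15/8 a_max=5/2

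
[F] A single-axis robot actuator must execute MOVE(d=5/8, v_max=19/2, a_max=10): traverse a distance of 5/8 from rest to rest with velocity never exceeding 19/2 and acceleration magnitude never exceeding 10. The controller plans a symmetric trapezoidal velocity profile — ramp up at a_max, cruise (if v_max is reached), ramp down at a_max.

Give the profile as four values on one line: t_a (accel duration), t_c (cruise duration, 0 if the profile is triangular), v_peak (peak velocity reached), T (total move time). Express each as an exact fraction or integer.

vₘ²/aₘ = (19/2)²/10 = 361/40
5/8 < 361/40 so t_c = 0
v_peak = √(5/8·10) = √(25/4) = 5/2
t_a = (5/2)/10 = 1/4; t_c = 0
T = 2·1/4 = 1/2

t_a=1/4 t_c=0 v_peak=5/2 T=1/2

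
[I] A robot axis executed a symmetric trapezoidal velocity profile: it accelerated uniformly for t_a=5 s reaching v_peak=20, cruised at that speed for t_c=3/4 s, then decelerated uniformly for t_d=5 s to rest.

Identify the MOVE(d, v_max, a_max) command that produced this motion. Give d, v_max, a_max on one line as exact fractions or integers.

a_max = 20/5 = 4
d_a = ½·20·5 = 50; d_c = 20·3/4 = 15
d = 2·50 + 15 = 115
t_c = 3/4 > 0 ⇒ limit active, v_max = 20

d=115 v_max=20 a_max=4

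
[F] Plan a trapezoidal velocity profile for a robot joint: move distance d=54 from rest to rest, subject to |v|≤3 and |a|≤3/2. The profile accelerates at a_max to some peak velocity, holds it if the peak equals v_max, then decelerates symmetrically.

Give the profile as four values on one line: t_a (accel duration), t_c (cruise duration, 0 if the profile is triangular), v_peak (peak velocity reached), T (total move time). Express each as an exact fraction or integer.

t_a=2 t_c=16 v_peak=3 T=20

(v_max)²/a_max = 3²/(3/2) = 6
54 ≥ 6 so v_max reached
t_a = 3/(3/2) = 2; v_peak = 3
d_cruise = 54 − 6 = 48; t_c = 48/3 = 16
T = 2·2 + 16 = 20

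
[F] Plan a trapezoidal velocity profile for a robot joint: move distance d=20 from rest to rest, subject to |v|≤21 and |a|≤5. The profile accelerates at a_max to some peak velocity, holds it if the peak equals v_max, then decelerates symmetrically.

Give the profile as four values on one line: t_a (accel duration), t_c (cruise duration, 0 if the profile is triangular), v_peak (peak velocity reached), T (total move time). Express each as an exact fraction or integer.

t_a=2 t_c=0 v_peak=10 T=4

v_max²/a_max = 21²/5 = 441/5
20 < 441/5 so t_c = 0
v_peak = √(20·5) = √100 = 10
t_a = 10/5 = 2; t_c = 0
T = 2·2 = 4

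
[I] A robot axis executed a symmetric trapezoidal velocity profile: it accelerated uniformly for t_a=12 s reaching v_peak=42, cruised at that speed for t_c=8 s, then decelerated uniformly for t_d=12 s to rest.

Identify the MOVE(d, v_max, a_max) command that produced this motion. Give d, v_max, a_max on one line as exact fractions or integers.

d=840 v_max=42 a_max=7/2

a_max = 42/12 = 7/2
d_a = ½·42·12 = 252; d_c = 42·8 = 336
d = 2·252 + 336 = 840
t_c = 8 > 0 ⇒ limit active, v_max = 42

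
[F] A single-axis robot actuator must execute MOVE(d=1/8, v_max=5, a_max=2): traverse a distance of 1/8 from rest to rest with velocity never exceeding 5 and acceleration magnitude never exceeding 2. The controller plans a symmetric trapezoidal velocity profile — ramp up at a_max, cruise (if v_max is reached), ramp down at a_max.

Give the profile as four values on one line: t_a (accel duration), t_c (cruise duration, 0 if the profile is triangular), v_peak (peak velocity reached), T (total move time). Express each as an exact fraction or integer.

t_a=1/4 t_c=0 v_peak=1/2 T=1/2

v_max²/a_max = 5²/2 = 25/2
1/8 < 25/2 → triangular
v_peak = √(1/8·2) = √(1/4) = 1/2
t_a = (1/2)/2 = 1/4; t_c = 0
T = 2·1/4 = 1/2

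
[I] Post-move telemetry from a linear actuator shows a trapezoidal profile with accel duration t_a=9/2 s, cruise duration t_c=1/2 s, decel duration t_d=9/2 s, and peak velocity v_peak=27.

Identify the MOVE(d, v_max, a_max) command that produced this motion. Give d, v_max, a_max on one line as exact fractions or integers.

d=135 v_max=27 a_max=6

a_max = 27/(9/2) = 6
d_a = ½·27·9/2 = 243/4; d_c = 27·1/2 = 27/2
d = 2·243/4 + 27/2 = 135
t_c = 1/2 > 0 ⇒ limit active, v_max = 27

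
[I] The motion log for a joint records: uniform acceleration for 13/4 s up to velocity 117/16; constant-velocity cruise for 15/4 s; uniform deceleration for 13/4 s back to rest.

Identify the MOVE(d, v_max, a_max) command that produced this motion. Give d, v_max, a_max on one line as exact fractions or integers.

a_max = (117/16)/(13/4) = 9/4
d_a = ½·117/16·13/4 = 1521/128; d_c = 117/16·15/4 = 1755/64
d = 2·1521/128 + 1755/64 = 819/16
t_c = 15/4 > 0 ⇒ limit active, v_max = 117/16

d=819/16 v_max=117/16 a_max=9/4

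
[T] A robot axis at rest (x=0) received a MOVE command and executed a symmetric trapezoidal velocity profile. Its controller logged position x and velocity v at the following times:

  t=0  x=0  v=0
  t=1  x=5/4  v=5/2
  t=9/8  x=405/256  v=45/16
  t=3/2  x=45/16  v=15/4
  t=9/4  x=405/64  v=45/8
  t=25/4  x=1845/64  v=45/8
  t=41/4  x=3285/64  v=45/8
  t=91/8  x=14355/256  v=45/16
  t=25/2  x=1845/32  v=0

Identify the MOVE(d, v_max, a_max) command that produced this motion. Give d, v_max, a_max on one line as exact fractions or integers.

d=1845/32 v_max=45/8 a_max=5/2

final state: t=25/2, x=1845/32, v=0 → d = 1845/32
a_max = (5/2−0)/(1−0) = 5/2
max v = 45/8 over t∈[9/4,41/4] → v_max = 45/8
check: 45/8·(9/4+8) = 1845/32 ✓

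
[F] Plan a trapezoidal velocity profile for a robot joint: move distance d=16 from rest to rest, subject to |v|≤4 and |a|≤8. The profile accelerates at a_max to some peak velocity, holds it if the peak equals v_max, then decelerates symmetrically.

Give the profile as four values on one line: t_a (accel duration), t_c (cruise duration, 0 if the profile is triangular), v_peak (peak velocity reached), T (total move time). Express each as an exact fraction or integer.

(v_max)²/a_max = 4²/8 = 2
16 ≥ 2 → trapezoidal
t_a = 4/8 = 1/2; v_peak = 4
d_cruise = 16 − 2 = 14; t_c = 14/4 = 7/2
T = 2·1/2 + 7/2 = 9/2

t_a=1/2 t_c=7/2 v_peak=4 T=9/2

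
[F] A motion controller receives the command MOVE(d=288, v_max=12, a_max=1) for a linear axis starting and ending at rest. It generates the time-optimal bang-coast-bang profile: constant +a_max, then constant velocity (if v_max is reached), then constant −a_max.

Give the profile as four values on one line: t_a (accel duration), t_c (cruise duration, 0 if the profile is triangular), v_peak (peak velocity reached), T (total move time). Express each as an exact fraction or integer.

t_a=12 t_c=12 v_peak=12 T=36

vₘ²/aₘ = 12²/1 = 144
288 ≥ 144 → trapezoidal
t_a = 12/1 = 12; v_peak = 12
d_cruise = 288 − 144 = 144; t_c = 144/12 = 12
T = 2·12 + 12 = 36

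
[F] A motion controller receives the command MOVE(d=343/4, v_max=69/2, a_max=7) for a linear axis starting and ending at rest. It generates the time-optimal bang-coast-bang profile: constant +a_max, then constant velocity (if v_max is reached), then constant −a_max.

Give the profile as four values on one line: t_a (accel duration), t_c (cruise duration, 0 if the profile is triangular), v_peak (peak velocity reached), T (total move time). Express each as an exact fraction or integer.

t_a=7/2 t_c=0 v_peak=49/2 T=7

(v_max)²/a_max = (69/2)²/7 = 4761/28
343/4 < 4761/28 → triangular
v_peak = √(343/4·7) = √(2401/4) = 49/2
t_a = (49/2)/7 = 7/2; t_c = 0
T = 2·7/2 = 7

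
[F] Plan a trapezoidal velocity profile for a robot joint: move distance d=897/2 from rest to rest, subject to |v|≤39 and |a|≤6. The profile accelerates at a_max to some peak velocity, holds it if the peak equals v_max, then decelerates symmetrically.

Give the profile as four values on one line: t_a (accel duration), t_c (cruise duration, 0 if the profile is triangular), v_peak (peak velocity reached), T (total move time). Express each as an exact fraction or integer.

v_max²/a_max = 39²/6 = 507/2
897/2 ≥ 507/2 → trapezoidal
t_a = 39/6 = 13/2; v_peak = 39
d_cruise = 897/2 − 507/2 = 195; t_c = 195/39 = 5
T = 2·13/2 + 5 = 18

t_a=13/2 t_c=5 v_peak=39 T=18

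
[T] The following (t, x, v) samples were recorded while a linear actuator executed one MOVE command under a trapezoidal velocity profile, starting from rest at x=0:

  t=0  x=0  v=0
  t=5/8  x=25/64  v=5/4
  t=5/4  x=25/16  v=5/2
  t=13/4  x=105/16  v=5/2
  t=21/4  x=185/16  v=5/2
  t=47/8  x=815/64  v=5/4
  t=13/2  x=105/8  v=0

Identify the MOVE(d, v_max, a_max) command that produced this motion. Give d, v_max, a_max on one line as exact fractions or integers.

d=105/8 v_max=5/2 a_max=2

final state: t=13/2, x=105/8, v=0 → d = 105/8
a_max = (5/4−0)/(5/8−0) = 2
max v = 5/2 over t∈[5/4,21/4] → v_max = 5/2
check: 5/2·(5/4+4) = 105/8 ✓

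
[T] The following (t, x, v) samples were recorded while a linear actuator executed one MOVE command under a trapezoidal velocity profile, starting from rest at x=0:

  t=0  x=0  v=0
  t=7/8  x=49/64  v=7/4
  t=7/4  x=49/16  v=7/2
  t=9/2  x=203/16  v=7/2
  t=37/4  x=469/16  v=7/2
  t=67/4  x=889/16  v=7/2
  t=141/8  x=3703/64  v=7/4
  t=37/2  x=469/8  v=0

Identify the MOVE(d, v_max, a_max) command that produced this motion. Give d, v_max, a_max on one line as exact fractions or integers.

final state: t=37/2, x=469/8, v=0 → d = 469/8
a_max = (7/4−0)/(7/8−0) = 2
max v = 7/2 over t∈[7/4,67/4] → v_max = 7/2
check: 7/2·(7/4+15) = 469/8 ✓

d=469/8 v_max=7/2 a_max=2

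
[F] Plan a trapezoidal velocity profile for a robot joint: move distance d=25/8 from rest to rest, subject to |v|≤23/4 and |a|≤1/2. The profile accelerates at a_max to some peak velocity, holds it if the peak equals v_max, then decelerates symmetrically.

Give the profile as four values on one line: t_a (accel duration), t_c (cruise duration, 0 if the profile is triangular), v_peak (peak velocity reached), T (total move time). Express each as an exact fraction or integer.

vₘ²/aₘ = (23/4)²/(1/2) = 529/8
25/8 < 529/8 so t_c = 0
v_peak = √(25/8·1/2) = √(25/16) = 5/4
t_a = (5/4)/(1/2) = 5/2; t_c = 0
T = 2·5/2 = 5

t_a=5/2 t_c=0 v_peak=5/4 T=5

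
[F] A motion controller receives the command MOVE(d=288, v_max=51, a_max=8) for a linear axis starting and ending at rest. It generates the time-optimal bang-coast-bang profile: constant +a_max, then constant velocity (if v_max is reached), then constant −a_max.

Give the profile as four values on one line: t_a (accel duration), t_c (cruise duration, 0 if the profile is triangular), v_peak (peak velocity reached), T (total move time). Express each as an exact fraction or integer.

t_a=6 t_c=0 v_peak=48 T=12

v_max²/a_max = 51²/8 = 2601/8
288 < 2601/8 so t_c = 0
v_peak = √(288·8) = √2304 = 48
t_a = 48/8 = 6; t_c = 0
T = 2·6 = 12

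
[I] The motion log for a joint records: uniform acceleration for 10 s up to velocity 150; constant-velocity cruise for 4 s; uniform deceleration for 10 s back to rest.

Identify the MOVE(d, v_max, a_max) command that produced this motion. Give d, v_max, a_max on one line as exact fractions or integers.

a_max = 150/10 = 15
d_a = ½·150·10 = 750; d_c = 150·4 = 600
d = 2·750 + 600 = 2100
t_c = 4 > 0 → v_max = v_peak = 150

d=2100 v_max=150 a_max=15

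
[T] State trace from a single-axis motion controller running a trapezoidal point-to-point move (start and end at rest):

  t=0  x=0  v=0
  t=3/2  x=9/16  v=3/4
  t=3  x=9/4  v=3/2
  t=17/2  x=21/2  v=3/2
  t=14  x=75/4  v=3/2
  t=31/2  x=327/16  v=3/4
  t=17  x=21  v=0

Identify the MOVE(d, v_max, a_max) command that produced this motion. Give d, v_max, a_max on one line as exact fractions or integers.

d=21 v_max=3/2 a_max=1/2

final state: t=17, x=21, v=0 → d = 21
a_max = (3/4−0)/(3/2−0) = 1/2
max v = 3/2 over t∈[3,14] → v_max = 3/2
check: 3/2·(3+11) = 21 ✓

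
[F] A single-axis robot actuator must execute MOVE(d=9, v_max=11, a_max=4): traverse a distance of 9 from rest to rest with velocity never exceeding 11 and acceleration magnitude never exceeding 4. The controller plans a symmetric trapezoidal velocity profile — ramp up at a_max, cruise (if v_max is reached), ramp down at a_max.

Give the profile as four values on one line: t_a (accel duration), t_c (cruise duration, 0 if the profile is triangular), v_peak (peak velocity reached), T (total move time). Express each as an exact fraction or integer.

t_a=3/2 t_c=0 v_peak=6 T=3

(v_max)²/a_max = 11²/4 = 121/4
9 < 121/4 → triangular
v_peak = √(9·4) = √36 = 6
t_a = 6/4 = 3/2; t_c = 0
T = 2·3/2 = 3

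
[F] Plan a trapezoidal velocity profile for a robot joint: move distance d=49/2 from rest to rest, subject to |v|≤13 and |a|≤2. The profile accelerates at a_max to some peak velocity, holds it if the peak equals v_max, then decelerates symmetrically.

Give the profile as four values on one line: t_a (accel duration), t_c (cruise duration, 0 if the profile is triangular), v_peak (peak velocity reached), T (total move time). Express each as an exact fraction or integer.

t_a=7/2 t_c=0 v_peak=7 T=7

vₘ²/aₘ = 13²/2 = 169/2
49/2 < 169/2 ⇒ no cruise
v_peak = √(49/2·2) = √49 = 7
t_a = 7/2; t_c = 0
T = 2·7/2 = 7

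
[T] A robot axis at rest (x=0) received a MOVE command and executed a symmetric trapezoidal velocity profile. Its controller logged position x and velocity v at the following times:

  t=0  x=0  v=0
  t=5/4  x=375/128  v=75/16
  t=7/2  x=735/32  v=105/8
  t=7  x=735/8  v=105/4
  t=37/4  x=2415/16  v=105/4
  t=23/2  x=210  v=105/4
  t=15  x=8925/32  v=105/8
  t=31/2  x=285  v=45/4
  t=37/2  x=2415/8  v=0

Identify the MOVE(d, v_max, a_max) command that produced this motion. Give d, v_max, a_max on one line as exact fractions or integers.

d=2415/8 v_max=105/4 a_max=15/4

final state: t=37/2, x=2415/8, v=0 → d = 2415/8
a_max = (75/16−0)/(5/4−0) = 15/4
max v = 105/4 over t∈[7,23/2] → v_max = 105/4
check: 105/4·(7+9/2) = 2415/8 ✓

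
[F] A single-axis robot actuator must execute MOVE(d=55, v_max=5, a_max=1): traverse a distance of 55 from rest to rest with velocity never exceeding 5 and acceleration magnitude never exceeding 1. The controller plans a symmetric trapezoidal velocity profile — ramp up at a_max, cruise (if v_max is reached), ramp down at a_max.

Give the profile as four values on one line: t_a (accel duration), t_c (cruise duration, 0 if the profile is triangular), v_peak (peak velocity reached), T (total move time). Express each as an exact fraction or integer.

t_a=5 t_c=6 v_peak=5 T=16

v_max²/a_max = 5²/1 = 25
55 ≥ 25 so v_max reached
t_a = 5/1 = 5; v_peak = 5
d_cruise = 55 − 25 = 30; t_c = 30/5 = 6
T = 2·5 + 6 = 16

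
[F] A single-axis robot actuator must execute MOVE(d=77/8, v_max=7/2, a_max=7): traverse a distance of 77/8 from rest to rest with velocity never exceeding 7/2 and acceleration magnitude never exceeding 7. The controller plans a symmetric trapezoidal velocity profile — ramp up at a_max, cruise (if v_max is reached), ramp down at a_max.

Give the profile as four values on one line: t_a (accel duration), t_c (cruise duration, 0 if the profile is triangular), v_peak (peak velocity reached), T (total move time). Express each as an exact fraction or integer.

v_max²/a_max = (7/2)²/7 = 7/4
77/8 ≥ 7/4 → trapezoidal
t_a = (7/2)/7 = 1/2; v_peak = 7/2
d_cruise = 77/8 − 7/4 = 63/8; t_c = (63/8)/(7/2) = 9/4
T = 2·1/2 + 9/4 = 13/4

t_a=1/2 t_c=9/4 v_peak=7/2 T=13/4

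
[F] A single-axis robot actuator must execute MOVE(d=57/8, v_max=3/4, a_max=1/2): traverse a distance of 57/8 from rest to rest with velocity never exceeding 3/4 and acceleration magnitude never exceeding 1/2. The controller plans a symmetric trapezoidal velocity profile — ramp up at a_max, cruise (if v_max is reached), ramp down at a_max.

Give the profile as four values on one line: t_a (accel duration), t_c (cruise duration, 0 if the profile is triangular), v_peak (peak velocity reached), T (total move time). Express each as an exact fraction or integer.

t_a=3/2 t_c=8 v_peak=3/4 T=11

v_max²/a_max = (3/4)²/(1/2) = 9/8
57/8 ≥ 9/8 ⇒ cruise phase
t_a = (3/4)/(1/2) = 3/2; v_peak = 3/4
d_cruise = 57/8 − 9/8 = 6; t_c = 6/(3/4) = 8
T = 2·3/2 + 8 = 11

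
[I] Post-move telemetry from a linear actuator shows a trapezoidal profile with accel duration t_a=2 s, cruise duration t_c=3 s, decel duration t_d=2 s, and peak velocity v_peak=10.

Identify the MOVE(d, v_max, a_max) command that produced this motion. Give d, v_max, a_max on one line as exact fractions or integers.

a_max = 10/2 = 5
d_a = ½·10·2 = 10; d_c = 10·3 = 30
d = 2·10 + 30 = 50
t_c = 3 > 0 so v_max = 10

d=50 v_max=10 a_max=5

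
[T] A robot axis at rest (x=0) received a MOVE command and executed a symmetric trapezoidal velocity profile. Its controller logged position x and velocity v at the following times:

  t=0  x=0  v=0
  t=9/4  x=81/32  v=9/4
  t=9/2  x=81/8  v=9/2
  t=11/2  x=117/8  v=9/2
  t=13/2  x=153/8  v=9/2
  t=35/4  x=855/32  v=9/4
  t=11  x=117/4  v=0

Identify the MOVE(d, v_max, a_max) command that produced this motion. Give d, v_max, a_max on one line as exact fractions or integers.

final state: t=11, x=117/4, v=0 → d = 117/4
a_max = (9/4−0)/(9/4−0) = 1
max v = 9/2 over t∈[9/2,13/2] → v_max = 9/2
check: 9/2·(9/2+2) = 117/4 ✓

d=117/4 v_max=9/2 a_max=1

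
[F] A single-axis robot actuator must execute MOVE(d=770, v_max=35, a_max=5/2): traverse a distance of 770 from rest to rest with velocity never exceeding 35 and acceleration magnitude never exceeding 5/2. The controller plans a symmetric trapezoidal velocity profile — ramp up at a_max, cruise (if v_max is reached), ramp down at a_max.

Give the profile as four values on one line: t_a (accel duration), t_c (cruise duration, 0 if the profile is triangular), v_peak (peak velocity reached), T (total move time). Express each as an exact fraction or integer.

vₘ²/aₘ = 35²/(5/2) = 490
770 ≥ 490 ⇒ cruise phase
t_a = 35/(5/2) = 14; v_peak = 35
d_cruise = 770 − 490 = 280; t_c = 280/35 = 8
T = 2·14 + 8 = 36

t_a=14 t_c=8 v_peak=35 T=36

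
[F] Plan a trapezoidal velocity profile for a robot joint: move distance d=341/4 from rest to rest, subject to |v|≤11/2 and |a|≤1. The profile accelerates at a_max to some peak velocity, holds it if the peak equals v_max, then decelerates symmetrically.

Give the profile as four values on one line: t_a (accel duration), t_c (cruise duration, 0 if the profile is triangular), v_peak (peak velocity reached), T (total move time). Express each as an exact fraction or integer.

vₘ²/aₘ = (11/2)²/1 = 121/4
341/4 ≥ 121/4 ⇒ cruise phase
t_a = (11/2)/1 = 11/2; v_peak = 11/2
d_cruise = 341/4 − 121/4 = 55; t_c = 55/(11/2) = 10
T = 2·11/2 + 10 = 21

t_a=11/2 t_c=10 v_peak=11/2 T=21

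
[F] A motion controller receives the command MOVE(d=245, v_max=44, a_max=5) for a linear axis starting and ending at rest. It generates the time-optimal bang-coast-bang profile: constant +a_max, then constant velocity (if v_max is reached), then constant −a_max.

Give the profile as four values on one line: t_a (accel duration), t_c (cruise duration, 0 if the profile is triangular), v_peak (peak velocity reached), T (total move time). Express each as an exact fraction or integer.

(v_max)²/a_max = 44²/5 = 1936/5
245 < 1936/5 so t_c = 0
v_peak = √(245·5) = √1225 = 35
t_a = 35/5 = 7; t_c = 0
T = 2·7 = 14

t_a=7 t_c=0 v_peak=35 T=14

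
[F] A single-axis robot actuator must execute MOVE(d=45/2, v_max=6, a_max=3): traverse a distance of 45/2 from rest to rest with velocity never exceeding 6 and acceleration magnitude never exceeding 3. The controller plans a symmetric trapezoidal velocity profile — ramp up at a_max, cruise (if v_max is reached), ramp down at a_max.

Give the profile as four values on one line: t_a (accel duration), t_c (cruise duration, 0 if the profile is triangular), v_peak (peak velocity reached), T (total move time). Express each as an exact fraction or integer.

t_a=2 t_c=7/4 v_peak=6 T=23/4

vₘ²/aₘ = 6²/3 = 12
45/2 ≥ 12 ⇒ cruise phase
t_a = 6/3 = 2; v_peak = 6
d_cruise = 45/2 − 12 = 21/2; t_c = (21/2)/6 = 7/4
T = 2·2 + 7/4 = 23/4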